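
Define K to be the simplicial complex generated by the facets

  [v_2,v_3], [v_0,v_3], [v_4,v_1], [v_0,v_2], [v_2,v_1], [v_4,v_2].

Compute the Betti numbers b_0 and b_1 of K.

Fix the vertex order v_0 < v_1 < v_2 < v_3 < v_4 and write every simplex with vertices in increasing order. Then dim K = 1 and the simplices of K are:

  0-simplices (5): [v_0], [v_1], [v_2], [v_3], [v_4]
  1-simplices (6): [v_0,v_2], [v_0,v_3], [v_1,v_2], [v_1,v_4], [v_2,v_3], [v_2,v_4]

giving chain groups C_0 ≅ Z^5, C_1 ≅ Z^6.

The boundary map ∂_1: C_1 → C_0 maps an edge to its endpoints' difference, ∂[p,q] = q − p. For instance
  ∂[v_0,v_2] = [v_2] − [v_0].
This gives a 5×6 integer matrix of rank 4; reducing to Smith normal form yields diagonal entries (1,1,1,1).

Reading off H_k = ker ∂_k / im ∂_{k+1}:

  H_0: rank C_0 − rank ∂_1 = 5 − 4 = 1, and the invariant factors of ∂_1 are all 1, so H_0 = Z.
  H_1: rank ker ∂_1 − rank ∂_2 = (6 − 4) − 0 = 2, and there is no ∂_2, so H_1 = Z^2.

Hence the Betti numbers are b_0 = 1, b_1 = 2.

b_0 = 1, b_1 = 2.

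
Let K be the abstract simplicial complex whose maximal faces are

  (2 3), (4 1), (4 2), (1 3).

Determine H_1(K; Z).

We work with the vertex ordering 1 < 2 < 3 < 4. The simplices of K, each written with vertices in increasing order, are:

  0-simplices (4): [1], [2], [3], [4]
  1-simplices (4): [1,3], [1,4], [2,3], [2,4]

so the chain groups are C_0 ≅ Z^4, C_1 ≅ Z^4.

The boundary map ∂_1: C_1 → C_0 maps an edge to its endpoints' difference, ∂[p,q] = q − p. For instance
  ∂[2,4] = [4] − [2].
This gives a 4×4 integer matrix of rank 3; reducing to Smith normal form yields diagonal entries (1,1,1).

Reading off H_k = ker ∂_k / im ∂_{k+1}:

  H_1: rank ker ∂_1 − rank ∂_2 = (4 − 3) − 0 = 1, and there is no ∂_2, so H_1 = Z.

H_1 = Z.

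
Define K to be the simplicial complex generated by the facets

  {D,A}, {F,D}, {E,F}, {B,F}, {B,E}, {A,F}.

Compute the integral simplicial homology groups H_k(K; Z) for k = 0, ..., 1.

Fix the vertex order A < B < D < E < F and write every simplex with vertices in increasing order. Then dim K = 1 and the simplices of K are:

  0-simplices (5): A, B, D, E, F
  1-simplices (6): AD, AF, BE, BF, DF, EF

so the chain groups are C_0 ≅ Z^5, C_1 ≅ Z^6.

∂_1: C_1 → C_0 maps an edge to its endpoints' difference, ∂[p,q] = q − p. For instance
  ∂BF = F − B.
The 5×6 boundary matrix has rank 4 and Smith normal form diag(1,1,1,1).

Now H_k = ker ∂_k / im ∂_{k+1}, so:

  H_0: rank C_0 − rank ∂_1 = 5 − 4 = 1, and the invariant factors of ∂_1 are all 1, so H_0 ≅ Z.
  H_1: rank ker ∂_1 − rank ∂_2 = (6 − 4) − 0 = 2, and there is no ∂_2, so H_1 ≅ Z^2.

H_0 ≅ Z,  H_1 ≅ Z^2.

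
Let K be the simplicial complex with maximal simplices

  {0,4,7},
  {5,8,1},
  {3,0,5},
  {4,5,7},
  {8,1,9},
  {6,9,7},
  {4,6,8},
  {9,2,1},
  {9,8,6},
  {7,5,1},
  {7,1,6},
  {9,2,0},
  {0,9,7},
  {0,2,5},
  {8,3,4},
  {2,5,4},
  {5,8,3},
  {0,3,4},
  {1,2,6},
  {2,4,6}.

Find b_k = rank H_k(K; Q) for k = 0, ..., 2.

We work with the vertex ordering 0 < 1 < 2 < 3 < 4 < 5 < 6 < 7 < 8 < 9. The simplices of K, each written with vertices in increasing order, are:

  0-simplices (10): [0], [1], [2], [3], [4], [5], [6], [7], [8], [9]
  1-simplices (30): (30 of them)
  2-simplices (20): (20 of them)

giving chain groups C_0 ≅ Z^10, C_1 ≅ Z^30, C_2 ≅ Z^20.

Boundary ∂_1: C_1 → C_0 maps an edge to its endpoints' difference, ∂[p,q] = q − p.
As a 10×30 matrix over Z this has rank 9, with invariant factors (1,1,1,1,1,1,1,1,1).

Boundary ∂_2: C_2 → C_1 sends each 2-simplex [p,q,r] to [q,r] − [p,r] + [p,q]. For instance
  ∂[3,5,8] = [5,8] − [3,8] + [3,5],
  ∂[0,2,5] = [2,5] − [0,5] + [0,2].
This gives a 30×20 integer matrix of rank 20; reducing to Smith normal form yields diagonal entries (1,1,1,1,1,1,1,1,1,1,1,1,1,1,1,1,1,1,1,2).

Computing H_k = (kernel of ∂_k) / (image of ∂_{k+1}):

  H_0: rank C_0 − rank ∂_1 = 10 − 9 = 1, and the invariant factors of ∂_1 are all 1, so H_0 = Z.
  H_1: rank ker ∂_1 − rank ∂_2 = (30 − 9) − 20 = 1, and ∂_2 has invariant factor 2 > 1, so H_1 = Z × Z/2.
  H_2: rank ker ∂_2 − rank ∂_3 = (20 − 20) − 0 = 0, and there is no ∂_3, so H_2 = 0.

As a check, the Euler characteristic is 10 − 30 + 20 = 0, which agrees with 1 − 1 + 0 = 0.
(K is a triangulation of the Klein bottle.)

Hence the Betti numbers are b_0 = 1, b_1 = 1, b_2 = 0.

b_0 = 1, b_1 = 1, b_2 = 0.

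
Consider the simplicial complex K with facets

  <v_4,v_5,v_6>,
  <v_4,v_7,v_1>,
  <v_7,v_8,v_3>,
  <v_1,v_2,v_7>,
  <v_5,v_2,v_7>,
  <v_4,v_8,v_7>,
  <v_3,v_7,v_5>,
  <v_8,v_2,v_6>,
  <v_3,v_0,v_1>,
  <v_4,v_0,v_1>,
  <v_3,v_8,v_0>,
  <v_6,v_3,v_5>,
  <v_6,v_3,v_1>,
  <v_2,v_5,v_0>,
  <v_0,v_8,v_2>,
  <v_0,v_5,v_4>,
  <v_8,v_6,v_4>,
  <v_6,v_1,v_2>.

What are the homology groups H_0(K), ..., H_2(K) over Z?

Take the total order v_0 < v_1 < v_2 < v_3 < v_4 < v_5 < v_6 < v_7 < v_8 on the vertex set. Then K (dimension 2) consists of the simplices:

  0-simplices (9): [v_0], [v_1], [v_2], [v_3], [v_4], [v_5], [v_6], [v_7], [v_8]
  1-simplices (27): (27 of them)
  2-simplices (18): (18 of them)

so the chain groups are C_0 ≅ Z^9, C_1 ≅ Z^27, C_2 ≅ Z^18.

Boundary ∂_1: C_1 → C_0 is given by ∂[p,q] = [q] − [p]. For instance
  ∂[v_7,v_8] = [v_8] − [v_7].
This gives a 9×27 integer matrix of rank 8; reducing to Smith normal form yields diagonal entries (1,1,1,1,1,1,1,1).

∂_2: C_2 → C_1 maps a triangle to the signed sum of its edges. For instance
  ∂[v_0,v_4,v_5] = [v_4,v_5] − [v_0,v_5] + [v_0,v_4],
  ∂[v_0,v_1,v_3] = [v_1,v_3] − [v_0,v_3] + [v_0,v_1].
The resulting 27×18 matrix has rank 17, and its Smith normal form has invariant factors (1,1,1,1,1,1,1,1,1,1,1,1,1,1,1,1,1).

Computing H_k = (kernel of ∂_k) / (image of ∂_{k+1}):

  H_0: rank C_0 − rank ∂_1 = 9 − 8 = 1, and the invariant factors of ∂_1 are all 1, so H_0 ≅ Z.
  H_1: rank ker ∂_1 − rank ∂_2 = (27 − 8) − 17 = 2, and the invariant factors of ∂_2 are all 1, so H_1 ≅ Z^2.
  H_2: rank ker ∂_2 − rank ∂_3 = (18 − 17) − 0 = 1, and there is no ∂_3, so H_2 ≅ Z.

H_0 ≅ Z,  H_1 ≅ Z^2,  H_2 ≅ Z.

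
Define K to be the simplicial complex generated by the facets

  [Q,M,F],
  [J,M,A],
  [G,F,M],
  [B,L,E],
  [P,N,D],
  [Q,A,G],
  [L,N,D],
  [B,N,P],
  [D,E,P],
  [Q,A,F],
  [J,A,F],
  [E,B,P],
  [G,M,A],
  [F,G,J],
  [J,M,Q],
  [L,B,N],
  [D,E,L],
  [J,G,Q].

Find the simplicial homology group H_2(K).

Take the total order A < B < D < E < F < G < J < L < M < N < P < Q on the vertex set. Then K (dimension 2) consists of the simplices:

  0-simplices (12): A, B, D, E, F, G, J, L, M, N, P, Q
  1-simplices (27): AF, AG, AJ, AM, AQ, BE, BL, BN, BP, DE, DL, DN, DP, EL, EP, FG, FJ, FM, FQ, GJ, GM, GQ, JM, JQ, LN, MQ, NP
  2-simplices (18): AFJ, AFQ, AGM, AGQ, AJM, BEL, BEP, BLN, BNP, DEL, DEP, DLN, DNP, FGJ, FGM, FMQ, GJQ, JMQ

so the chain groups are C_0 ≅ Z^12, C_1 ≅ Z^27, C_2 ≅ Z^18.

∂_1: C_1 → C_0 maps an edge to its endpoints' difference, ∂[p,q] = q − p. For instance
  ∂AQ = Q − A.
As a 12×27 matrix over Z this has rank 10, with invariant factors (1,1,1,1,1,1,1,1,1,1).

Boundary ∂_2: C_2 → C_1 acts by ∂[p,q,r] = [q,r] − [p,r] + [p,q]. For instance
  ∂AFQ = FQ − AQ + AF,
  ∂DEP = EP − DP + DE.
As a 27×18 matrix over Z this has rank 17, with invariant factors (1,1,1,1,1,1,1,1,1,1,1,1,1,1,1,1,2).

Now H_k = ker ∂_k / im ∂_{k+1}, so:

  H_2: rank ker ∂_2 − rank ∂_3 = (18 − 17) − 0 = 1, and there is no ∂_3, so H_2 = Z.

(K is a triangulation of the disjoint union of the real projective plane RP^2 and the 2-sphere S^2.)

H_2 = Z.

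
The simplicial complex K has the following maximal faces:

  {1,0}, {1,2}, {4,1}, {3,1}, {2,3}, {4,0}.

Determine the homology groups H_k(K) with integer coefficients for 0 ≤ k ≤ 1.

K has 5 vertices, 6 edges.
rank ∂_0 = 0, rank ∂_1 = 4 ⇒ b_0 = 5 − 0 − 4 = 1; all invariant factors of ∂_1 are 1 so no torsion. So H_0 ≅ Z.
rank ∂_1 = 4, rank ∂_2 = 0 ⇒ b_1 = 6 − 4 − 0 = 2. So H_1 ≅ Z^2.

H_0 = Z,  H_1 = Z^2.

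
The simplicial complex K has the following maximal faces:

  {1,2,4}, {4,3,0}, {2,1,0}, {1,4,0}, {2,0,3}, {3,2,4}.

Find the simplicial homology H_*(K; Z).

Fix the vertex order 0 < 1 < 2 < 3 < 4 and write every simplex with vertices in increasing order. Then dim K = 2 and the simplices of K are:

  0-simplices (5): [0], [1], [2], [3], [4]
  1-simplices (9): [0,1], [0,2], [0,3], [0,4], [1,2], [1,4], [2,3], [2,4], [3,4]
  2-simplices (6): [0,1,2], [0,1,4], [0,2,3], [0,3,4], [1,2,4], [2,3,4]

giving chain groups C_0 ≅ Z^5, C_1 ≅ Z^9, C_2 ≅ Z^6.

The boundary map ∂_1: C_1 → C_0 is given by ∂[p,q] = [q] − [p]. For instance
  ∂[0,4] = [4] − [0].
As a 5×9 matrix over Z this has rank 4, with invariant factors (1,1,1,1).

The boundary map ∂_2: C_2 → C_1 sends each 2-simplex [p,q,r] to [q,r] − [p,r] + [p,q]. For instance
  ∂[0,3,4] = [3,4] − [0,4] + [0,3],
  ∂[0,2,3] = [2,3] − [0,3] + [0,2].
The 9×6 boundary matrix has rank 5 and Smith normal form diag(1,1,1,1,1).

Reading off H_k = ker ∂_k / im ∂_{k+1}:

  H_0: rank C_0 − rank ∂_1 = 5 − 4 = 1, and the invariant factors of ∂_1 are all 1, so H_0 = Z.
  H_1: rank ker ∂_1 − rank ∂_2 = (9 − 4) − 5 = 0, and the invariant factors of ∂_2 are all 1, so H_1 = 0.
  H_2: rank ker ∂_2 − rank ∂_3 = (6 − 5) − 0 = 1, and there is no ∂_3, so H_2 = Z.

H_0 ≅ Z,  H_1 = 0,  H_2 ≅ Z.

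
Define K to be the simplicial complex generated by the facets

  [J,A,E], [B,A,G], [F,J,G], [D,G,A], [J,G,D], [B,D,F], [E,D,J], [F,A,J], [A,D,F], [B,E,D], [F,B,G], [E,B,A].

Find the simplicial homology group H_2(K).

H_2 ≅ 0.

Take the total order A < B < D < E < F < G < J on the vertex set. Then K (dimension 2) consists of the simplices:

  0-simplices (7): A, B, D, E, F, G, J
  1-simplices (18): AB, AD, AE, AF, AG, AJ, BD, BE, BF, BG, DE, DF, DG, DJ, EJ, FG, FJ, GJ
  2-simplices (12): ABE, ABG, ADF, ADG, AEJ, AFJ, BDE, BDF, BFG, DEJ, DGJ, FGJ

giving chain groups C_0 ≅ Z^7, C_1 ≅ Z^18, C_2 ≅ Z^12.

Boundary ∂_1: C_1 → C_0 sends each edge [p,q] (with p < q) to q − p. For instance
  ∂AB = B − A.
This gives a 7×18 integer matrix of rank 6; reducing to Smith normal form yields diagonal entries (1,1,1,1,1,1).

The boundary map ∂_2: C_2 → C_1 acts by ∂[p,q,r] = [q,r] − [p,r] + [p,q]. For instance
  ∂DEJ = EJ − DJ + DE,
  ∂DGJ = GJ − DJ + DG.
The 18×12 boundary matrix has rank 12 and Smith normal form diag(1,1,1,1,1,1,1,1,1,1,1,2).

From H_k ≅ ker(∂_k) / im(∂_{k+1}) we obtain:

  H_2: rank ker ∂_2 − rank ∂_3 = (12 − 12) − 0 = 0, and there is no ∂_3, so H_2 ≅ 0.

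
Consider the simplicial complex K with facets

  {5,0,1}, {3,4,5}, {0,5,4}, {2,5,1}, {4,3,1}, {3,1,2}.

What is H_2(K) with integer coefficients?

Fix the vertex order 0 < 1 < 2 < 3 < 4 < 5 and write every simplex with vertices in increasing order. Then dim K = 2 and the simplices of K are:

  0-simplices (6): [0], [1], [2], [3], [4], [5]
  1-simplices (12): [0,1], [0,4], [0,5], [1,2], [1,3], [1,4], [1,5], [2,3], [2,5], [3,4], [3,5], [4,5]
  2-simplices (6): [0,1,5], [0,4,5], [1,2,3], [1,2,5], [1,3,4], [3,4,5]

Hence C_0 ≅ Z^6, C_1 ≅ Z^12, C_2 ≅ Z^6.

∂_1: C_1 → C_0 maps an edge to its endpoints' difference, ∂[p,q] = q − p. For instance
  ∂[2,5] = [5] − [2].
The resulting 6×12 matrix has rank 5, and its Smith normal form has invariant factors (1,1,1,1,1).

Boundary ∂_2: C_2 → C_1 maps a triangle to the signed sum of its edges. For instance
  ∂[1,2,5] = [2,5] − [1,5] + [1,2],
  ∂[0,4,5] = [4,5] − [0,5] + [0,4].
The 12×6 boundary matrix has rank 6 and Smith normal form diag(1,1,1,1,1,1).

Now H_k = ker ∂_k / im ∂_{k+1}, so:

  H_2: rank ker ∂_2 − rank ∂_3 = (6 − 6) − 0 = 0, and there is no ∂_3, so H_2 ≅ 0.

H_2 ≅ 0.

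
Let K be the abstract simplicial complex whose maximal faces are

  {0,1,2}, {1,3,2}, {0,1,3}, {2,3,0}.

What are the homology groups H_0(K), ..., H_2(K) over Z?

Order the vertices as 0 < 1 < 2 < 3. Listing each simplex with vertices in this order, K has dimension 2 with simplices:

  0-simplices (4): [0], [1], [2], [3]
  1-simplices (6): [0,1], [0,2], [0,3], [1,2], [1,3], [2,3]
  2-simplices (4): [0,1,2], [0,1,3], [0,2,3], [1,2,3]

Hence C_0 ≅ Z^4, C_1 ≅ Z^6, C_2 ≅ Z^4.

Boundary ∂_1: C_1 → C_0 maps an edge to its endpoints' difference, ∂[p,q] = q − p.
As a 4×6 matrix over Z this has rank 3, with invariant factors (1,1,1).

Boundary ∂_2: C_2 → C_1 acts by ∂[p,q,r] = [q,r] − [p,r] + [p,q]. For instance
  ∂[0,1,3] = [1,3] − [0,3] + [0,1],
  ∂[1,2,3] = [2,3] − [1,3] + [1,2].
As a 6×4 matrix over Z this has rank 3, with invariant factors (1,1,1).

Computing H_k = (kernel of ∂_k) / (image of ∂_{k+1}):

  H_0: rank C_0 − rank ∂_1 = 4 − 3 = 1, and the invariant factors of ∂_1 are all 1, so H_0 ≅ Z.
  H_1: rank ker ∂_1 − rank ∂_2 = (6 − 3) − 3 = 0, and the invariant factors of ∂_2 are all 1, so H_1 ≅ 0.
  H_2: rank ker ∂_2 − rank ∂_3 = (4 − 3) − 0 = 1, and there is no ∂_3, so H_2 ≅ Z.

(K is a triangulation of the 2-sphere S^2.)

H_0 = Z,  H_1 = 0,  H_2 = Z.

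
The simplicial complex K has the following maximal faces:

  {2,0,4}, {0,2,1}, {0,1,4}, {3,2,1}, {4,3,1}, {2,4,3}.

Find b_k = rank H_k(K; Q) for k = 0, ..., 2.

Take the total order 0 < 1 < 2 < 3 < 4 on the vertex set. Then K (dimension 2) consists of the simplices:

  0-simplices (5): [0], [1], [2], [3], [4]
  1-simplices (9): [0,1], [0,2], [0,4], [1,2], [1,3], [1,4], [2,3], [2,4], [3,4]
  2-simplices (6): [0,1,2], [0,1,4], [0,2,4], [1,2,3], [1,3,4], [2,3,4]

Hence C_0 ≅ Z^5, C_1 ≅ Z^9, C_2 ≅ Z^6.

Boundary ∂_1: C_1 → C_0 is given by ∂[p,q] = [q] − [p].
The resulting 5×9 matrix has rank 4, and its Smith normal form has invariant factors (1,1,1,1).

∂_2: C_2 → C_1 sends each 2-simplex [p,q,r] to [q,r] − [p,r] + [p,q]. For instance
  ∂[1,2,3] = [2,3] − [1,3] + [1,2],
  ∂[2,3,4] = [3,4] − [2,4] + [2,3].
This gives a 9×6 integer matrix of rank 5; reducing to Smith normal form yields diagonal entries (1,1,1,1,1).

Reading off H_k = ker ∂_k / im ∂_{k+1}:

  H_0: rank C_0 − rank ∂_1 = 5 − 4 = 1, and the invariant factors of ∂_1 are all 1, so H_0 = Z.
  H_1: rank ker ∂_1 − rank ∂_2 = (9 − 4) − 5 = 0, and the invariant factors of ∂_2 are all 1, so H_1 = 0.
  H_2: rank ker ∂_2 − rank ∂_3 = (6 − 5) − 0 = 1, and there is no ∂_3, so H_2 = Z.

As a check, the Euler characteristic is 5 − 9 + 6 = 2, which agrees with 1 − 0 + 1 = 2.
(K is a triangulation of the 2-sphere S^2.)

Hence the Betti numbers are b_0 = 1, b_1 = 0, b_2 = 1.

b_0 = 1, b_1 = 0, b_2 = 1.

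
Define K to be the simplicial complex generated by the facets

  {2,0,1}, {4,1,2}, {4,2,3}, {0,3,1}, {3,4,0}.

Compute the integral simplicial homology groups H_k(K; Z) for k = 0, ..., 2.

We work with the vertex ordering 0 < 1 < 2 < 3 < 4. The simplices of K, each written with vertices in increasing order, are:

  0-simplices (5): [0], [1], [2], [3], [4]
  1-simplices (10): [0,1], [0,2], [0,3], [0,4], [1,2], [1,3], [1,4], [2,3], [2,4], [3,4]
  2-simplices (5): [0,1,2], [0,1,3], [0,3,4], [1,2,4], [2,3,4]

Hence C_0 ≅ Z^5, C_1 ≅ Z^10, C_2 ≅ Z^5.

The boundary map ∂_1: C_1 → C_0 is given by ∂[p,q] = [q] − [p].
As a 5×10 matrix over Z this has rank 4, with invariant factors (1,1,1,1).

Boundary ∂_2: C_2 → C_1 maps a triangle to the signed sum of its edges. For instance
  ∂[1,2,4] = [2,4] − [1,4] + [1,2],
  ∂[0,1,3] = [1,3] − [0,3] + [0,1].
The resulting 10×5 matrix has rank 5, and its Smith normal form has invariant factors (1,1,1,1,1).

From H_k ≅ ker(∂_k) / im(∂_{k+1}) we obtain:

  H_0: rank C_0 − rank ∂_1 = 5 − 4 = 1, and the invariant factors of ∂_1 are all 1, so H_0 = Z.
  H_1: rank ker ∂_1 − rank ∂_2 = (10 − 4) − 5 = 1, and the invariant factors of ∂_2 are all 1, so H_1 = Z.
  H_2: rank ker ∂_2 − rank ∂_3 = (5 − 5) − 0 = 0, and there is no ∂_3, so H_2 = 0.

H_0 ≅ Z,  H_1 ≅ Z,  H_2 = 0.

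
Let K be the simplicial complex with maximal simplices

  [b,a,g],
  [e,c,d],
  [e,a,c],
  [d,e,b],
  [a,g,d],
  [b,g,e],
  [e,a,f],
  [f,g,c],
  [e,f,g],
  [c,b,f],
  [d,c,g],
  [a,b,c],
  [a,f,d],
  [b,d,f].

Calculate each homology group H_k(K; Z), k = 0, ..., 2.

H_0 = Z,  H_1 = Z^2,  H_2 = Z.

Fix the vertex order a < b < c < d < e < f < g and write every simplex with vertices in increasing order. Then dim K = 2 and the simplices of K are:

  0-simplices (7): a, b, c, d, e, f, g
  1-simplices (21): ab, ac, ad, ae, af, ag, bc, bd, be, bf, bg, cd, ce, cf, cg, de, df, dg, ef, eg, fg
  2-simplices (14): abc, abg, ace, adf, adg, aef, bcf, bde, bdf, beg, cde, cdg, cfg, efg

Hence C_0 ≅ Z^7, C_1 ≅ Z^21, C_2 ≅ Z^14.

The boundary map ∂_1: C_1 → C_0 maps an edge to its endpoints' difference, ∂[p,q] = q − p. For instance
  ∂ab = b − a.
The 7×21 boundary matrix has rank 6 and Smith normal form diag(1,1,1,1,1,1).

Boundary ∂_2: C_2 → C_1 maps a triangle to the signed sum of its edges. For instance
  ∂bde = de − be + bd,
  ∂beg = eg − bg + be.
The 21×14 boundary matrix has rank 13 and Smith normal form diag(1,1,1,1,1,1,1,1,1,1,1,1,1).

Now H_k = ker ∂_k / im ∂_{k+1}, so:

  H_0: rank C_0 − rank ∂_1 = 7 − 6 = 1, and the invariant factors of ∂_1 are all 1, so H_0 ≅ Z.
  H_1: rank ker ∂_1 − rank ∂_2 = (21 − 6) − 13 = 2, and the invariant factors of ∂_2 are all 1, so H_1 ≅ Z^2.
  H_2: rank ker ∂_2 − rank ∂_3 = (14 − 13) − 0 = 1, and there is no ∂_3, so H_2 ≅ Z.

(K is a triangulation of the torus T^2.)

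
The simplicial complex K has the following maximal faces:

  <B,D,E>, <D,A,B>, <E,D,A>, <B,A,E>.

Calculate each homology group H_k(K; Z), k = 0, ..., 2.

H_0 = Z,  H_1 = 0,  H_2 = Z.

Fix the vertex order A < B < D < E and write every simplex with vertices in increasing order. Then dim K = 2 and the simplices of K are:

  0-simplices (4): A, B, D, E
  1-simplices (6): AB, AD, AE, BD, BE, DE
  2-simplices (4): ABD, ABE, ADE, BDE

Hence C_0 ≅ Z^4, C_1 ≅ Z^6, C_2 ≅ Z^4.

Boundary ∂_1: C_1 → C_0 maps an edge to its endpoints' difference, ∂[p,q] = q − p.
The 4×6 boundary matrix has rank 3 and Smith normal form diag(1,1,1).

Boundary ∂_2: C_2 → C_1 acts by ∂[p,q,r] = [q,r] − [p,r] + [p,q]. For instance
  ∂ABD = BD − AD + AB,
  ∂BDE = DE − BE + BD.
This gives a 6×4 integer matrix of rank 3; reducing to Smith normal form yields diagonal entries (1,1,1).

Now H_k = ker ∂_k / im ∂_{k+1}, so:

  H_0: rank C_0 − rank ∂_1 = 4 − 3 = 1, and the invariant factors of ∂_1 are all 1, so H_0 ≅ Z.
  H_1: rank ker ∂_1 − rank ∂_2 = (6 − 3) − 3 = 0, and the invariant factors of ∂_2 are all 1, so H_1 ≅ 0.
  H_2: rank ker ∂_2 − rank ∂_3 = (4 − 3) − 0 = 1, and there is no ∂_3, so H_2 ≅ Z.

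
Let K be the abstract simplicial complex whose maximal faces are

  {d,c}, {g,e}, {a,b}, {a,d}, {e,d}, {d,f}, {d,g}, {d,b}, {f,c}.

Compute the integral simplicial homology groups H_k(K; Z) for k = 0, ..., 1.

K has 7 vertices, 9 edges.
rank ∂_0 = 0, rank ∂_1 = 6 ⇒ b_0 = 7 − 0 − 6 = 1; all invariant factors of ∂_1 are 1 so no torsion. So H_0 ≅ Z.
rank ∂_1 = 6, rank ∂_2 = 0 ⇒ b_1 = 9 − 6 − 0 = 3. So H_1 ≅ Z^3.

H_0 = Z,  H_1 = Z^3.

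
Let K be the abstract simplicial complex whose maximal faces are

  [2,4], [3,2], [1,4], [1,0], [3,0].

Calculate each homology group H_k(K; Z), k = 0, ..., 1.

K has 5 vertices, 5 edges.
rank ∂_0 = 0, rank ∂_1 = 4 ⇒ b_0 = 5 − 0 − 4 = 1; all invariant factors of ∂_1 are 1 so no torsion. So H_0 ≅ Z.
rank ∂_1 = 4, rank ∂_2 = 0 ⇒ b_1 = 5 − 4 − 0 = 1. So H_1 ≅ Z.

H_0 = Z,  H_1 = Z.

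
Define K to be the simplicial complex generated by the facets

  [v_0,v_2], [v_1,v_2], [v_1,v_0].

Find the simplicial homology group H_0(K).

H_0 ≅ Z.

Order the vertices as v_0 < v_1 < v_2. Listing each simplex with vertices in this order, K has dimension 1 with simplices:

  0-simplices (3): [v_0], [v_1], [v_2]
  1-simplices (3): [v_0,v_1], [v_0,v_2], [v_1,v_2]

Hence C_0 ≅ Z^3, C_1 ≅ Z^3.

Boundary ∂_1: C_1 → C_0 is given by ∂[p,q] = [q] − [p]. For instance
  ∂[v_1,v_2] = [v_2] − [v_1].
As a 3×3 matrix over Z this has rank 2, with invariant factors (1,1).

From H_k ≅ ker(∂_k) / im(∂_{k+1}) we obtain:

  H_0: rank C_0 − rank ∂_1 = 3 − 2 = 1, and the invariant factors of ∂_1 are all 1, so H_0 = Z.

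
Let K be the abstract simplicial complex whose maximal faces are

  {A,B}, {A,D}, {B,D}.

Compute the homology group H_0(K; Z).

We work with the vertex ordering A < B < D. The simplices of K, each written with vertices in increasing order, are:

  0-simplices (3): A, B, D
  1-simplices (3): AB, AD, BD

Hence C_0 ≅ Z^3, C_1 ≅ Z^3.

The boundary map ∂_1: C_1 → C_0 is given by ∂[p,q] = [q] − [p].
This gives a 3×3 integer matrix of rank 2; reducing to Smith normal form yields diagonal entries (1,1).

From H_k ≅ ker(∂_k) / im(∂_{k+1}) we obtain:

  H_0: rank C_0 − rank ∂_1 = 3 − 2 = 1, and the invariant factors of ∂_1 are all 1, so H_0 ≅ Z.

H_0 ≅ Z.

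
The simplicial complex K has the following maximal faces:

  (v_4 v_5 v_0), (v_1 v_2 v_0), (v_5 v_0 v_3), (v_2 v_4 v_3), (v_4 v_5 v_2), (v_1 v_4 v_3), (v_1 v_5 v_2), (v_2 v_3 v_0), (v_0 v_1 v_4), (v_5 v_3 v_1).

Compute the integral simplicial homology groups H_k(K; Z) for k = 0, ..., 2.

H_0 = Z,  H_1 = Z/2Z,  H_2 = 0.

K has 6 vertices, 15 edges, 10 triangles.
rank ∂_0 = 0, rank ∂_1 = 5 ⇒ b_0 = 6 − 0 − 5 = 1; all invariant factors of ∂_1 are 1 so no torsion. So H_0 ≅ Z.
rank ∂_1 = 5, rank ∂_2 = 10 ⇒ b_1 = 15 − 5 − 10 = 0; ∂_2 has invariant factor(s) [2] giving torsion. So H_1 ≅ Z/2Z.
rank ∂_2 = 10, rank ∂_3 = 0 ⇒ b_2 = 10 − 10 − 0 = 0. So H_2 ≅ 0.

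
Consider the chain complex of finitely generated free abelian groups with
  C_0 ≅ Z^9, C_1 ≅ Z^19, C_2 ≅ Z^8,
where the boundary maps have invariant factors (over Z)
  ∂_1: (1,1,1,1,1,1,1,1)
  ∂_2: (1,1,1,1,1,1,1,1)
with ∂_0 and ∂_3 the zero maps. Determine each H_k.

H_0 ≅ Z,  H_1 ≅ Z^3,  H_2 = 0.

H_0: b_0 = 9 − 0 − 8 = 1; torsion from ∂_1 factors > 1: none. So H_0 ≅ Z.
H_1: b_1 = 19 − 8 − 8 = 3; torsion from ∂_2 factors > 1: none. So H_1 ≅ Z^3.
H_2: b_2 = 8 − 8 − 0 = 0; torsion from ∂_3 factors > 1: none. So H_2 ≅ 0.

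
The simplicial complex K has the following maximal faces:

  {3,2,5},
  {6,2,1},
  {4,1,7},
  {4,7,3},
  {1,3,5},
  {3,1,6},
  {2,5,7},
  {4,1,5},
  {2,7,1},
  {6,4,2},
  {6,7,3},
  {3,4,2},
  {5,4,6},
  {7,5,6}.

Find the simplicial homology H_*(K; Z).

We work with the vertex ordering 1 < 2 < 3 < 4 < 5 < 6 < 7. The simplices of K, each written with vertices in increasing order, are:

  0-simplices (7): [1], [2], [3], [4], [5], [6], [7]
  1-simplices (21): [1,2], [1,3], [1,4], [1,5], [1,6], [1,7], [2,3], [2,4], [2,5], [2,6], [2,7], [3,4], [3,5], [3,6], [3,7], [4,5], [4,6], [4,7], [5,6], [5,7], [6,7]
  2-simplices (14): [1,2,6], [1,2,7], [1,3,5], [1,3,6], [1,4,5], [1,4,7], [2,3,4], [2,3,5], [2,4,6], [2,5,7], [3,4,7], [3,6,7], [4,5,6], [5,6,7]

Hence C_0 ≅ Z^7, C_1 ≅ Z^21, C_2 ≅ Z^14.

Boundary ∂_1: C_1 → C_0 sends each edge [p,q] (with p < q) to q − p. For instance
  ∂[2,4] = [4] − [2].
As a 7×21 matrix over Z this has rank 6, with invariant factors (1,1,1,1,1,1).

Boundary ∂_2: C_2 → C_1 maps a triangle to the signed sum of its edges. For instance
  ∂[2,3,4] = [3,4] − [2,4] + [2,3],
  ∂[1,2,6] = [2,6] − [1,6] + [1,2].
The 21×14 boundary matrix has rank 13 and Smith normal form diag(1,1,1,1,1,1,1,1,1,1,1,1,1).

From H_k ≅ ker(∂_k) / im(∂_{k+1}) we obtain:

  H_0: rank C_0 − rank ∂_1 = 7 − 6 = 1, and the invariant factors of ∂_1 are all 1, so H_0 ≅ Z.
  H_1: rank ker ∂_1 − rank ∂_2 = (21 − 6) − 13 = 2, and the invariant factors of ∂_2 are all 1, so H_1 ≅ Z^2.
  H_2: rank ker ∂_2 − rank ∂_3 = (14 − 13) − 0 = 1, and there is no ∂_3, so H_2 ≅ Z.

H_0 = Z,  H_1 = Z^2,  H_2 = Z.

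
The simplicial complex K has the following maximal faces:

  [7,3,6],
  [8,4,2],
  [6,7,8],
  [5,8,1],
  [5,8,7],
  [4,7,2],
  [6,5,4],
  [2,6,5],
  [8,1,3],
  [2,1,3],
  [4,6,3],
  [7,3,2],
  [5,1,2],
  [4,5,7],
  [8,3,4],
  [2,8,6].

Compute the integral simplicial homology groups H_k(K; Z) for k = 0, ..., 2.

Take the total order 1 < 2 < 3 < 4 < 5 < 6 < 7 < 8 on the vertex set. Then K (dimension 2) consists of the simplices:

  0-simplices (8): [1], [2], [3], [4], [5], [6], [7], [8]
  1-simplices (24): (24 of them)
  2-simplices (16): [1,2,3], [1,2,5], [1,3,8], [1,5,8], [2,3,7], [2,4,7], [2,4,8], [2,5,6], [2,6,8], [3,4,6], [3,4,8], [3,6,7], [4,5,6], [4,5,7], [5,7,8], [6,7,8]

giving chain groups C_0 ≅ Z^8, C_1 ≅ Z^24, C_2 ≅ Z^16.

The boundary map ∂_1: C_1 → C_0 is given by ∂[p,q] = [q] − [p]. For instance
  ∂[5,6] = [6] − [5].
The 8×24 boundary matrix has rank 7 and Smith normal form diag(1,1,1,1,1,1,1).

The boundary map ∂_2: C_2 → C_1 sends each 2-simplex [p,q,r] to [q,r] − [p,r] + [p,q]. For instance
  ∂[2,4,8] = [4,8] − [2,8] + [2,4],
  ∂[2,3,7] = [3,7] − [2,7] + [2,3].
This gives a 24×16 integer matrix of rank 15; reducing to Smith normal form yields diagonal entries (1,1,1,1,1,1,1,1,1,1,1,1,1,1,1).

Reading off H_k = ker ∂_k / im ∂_{k+1}:

  H_0: rank C_0 − rank ∂_1 = 8 − 7 = 1, and the invariant factors of ∂_1 are all 1, so H_0 = Z.
  H_1: rank ker ∂_1 − rank ∂_2 = (24 − 7) − 15 = 2, and the invariant factors of ∂_2 are all 1, so H_1 = Z^2.
  H_2: rank ker ∂_2 − rank ∂_3 = (16 − 15) − 0 = 1, and there is no ∂_3, so H_2 = Z.

(K is a triangulation of the torus T^2.)

H_0 ≅ Z,  H_1 ≅ Z^2,  H_2 ≅ Z.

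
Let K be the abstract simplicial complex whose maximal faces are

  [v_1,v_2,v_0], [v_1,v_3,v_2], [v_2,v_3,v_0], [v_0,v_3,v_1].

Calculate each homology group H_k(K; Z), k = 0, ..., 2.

H_0 = Z,  H_1 = 0,  H_2 = Z.

Order the vertices as v_0 < v_1 < v_2 < v_3. Listing each simplex with vertices in this order, K has dimension 2 with simplices:

  0-simplices (4): [v_0], [v_1], [v_2], [v_3]
  1-simplices (6): [v_0,v_1], [v_0,v_2], [v_0,v_3], [v_1,v_2], [v_1,v_3], [v_2,v_3]
  2-simplices (4): [v_0,v_1,v_2], [v_0,v_1,v_3], [v_0,v_2,v_3], [v_1,v_2,v_3]

giving chain groups C_0 ≅ Z^4, C_1 ≅ Z^6, C_2 ≅ Z^4.

∂_1: C_1 → C_0 is given by ∂[p,q] = [q] − [p]. For instance
  ∂[v_0,v_2] = [v_2] − [v_0].
As a 4×6 matrix over Z this has rank 3, with invariant factors (1,1,1).

The boundary map ∂_2: C_2 → C_1 acts by ∂[p,q,r] = [q,r] − [p,r] + [p,q]. For instance
  ∂[v_0,v_1,v_2] = [v_1,v_2] − [v_0,v_2] + [v_0,v_1],
  ∂[v_1,v_2,v_3] = [v_2,v_3] − [v_1,v_3] + [v_1,v_2].
This gives a 6×4 integer matrix of rank 3; reducing to Smith normal form yields diagonal entries (1,1,1).

Computing H_k = (kernel of ∂_k) / (image of ∂_{k+1}):

  H_0: rank C_0 − rank ∂_1 = 4 − 3 = 1, and the invariant factors of ∂_1 are all 1, so H_0 ≅ Z.
  H_1: rank ker ∂_1 − rank ∂_2 = (6 − 3) − 3 = 0, and the invariant factors of ∂_2 are all 1, so H_1 ≅ 0.
  H_2: rank ker ∂_2 − rank ∂_3 = (4 − 3) − 0 = 1, and there is no ∂_3, so H_2 ≅ Z.

As a check, the Euler characteristic is 4 − 6 + 4 = 2, which agrees with 1 − 0 + 1 = 2.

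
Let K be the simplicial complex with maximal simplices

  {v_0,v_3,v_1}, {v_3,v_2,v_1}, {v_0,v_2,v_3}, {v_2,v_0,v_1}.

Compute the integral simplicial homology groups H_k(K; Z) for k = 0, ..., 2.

We work with the vertex ordering v_0 < v_1 < v_2 < v_3. The simplices of K, each written with vertices in increasing order, are:

  0-simplices (4): [v_0], [v_1], [v_2], [v_3]
  1-simplices (6): [v_0,v_1], [v_0,v_2], [v_0,v_3], [v_1,v_2], [v_1,v_3], [v_2,v_3]
  2-simplices (4): [v_0,v_1,v_2], [v_0,v_1,v_3], [v_0,v_2,v_3], [v_1,v_2,v_3]

Hence C_0 ≅ Z^4, C_1 ≅ Z^6, C_2 ≅ Z^4.

The boundary map ∂_1: C_1 → C_0 sends each edge [p,q] (with p < q) to q − p. For instance
  ∂[v_2,v_3] = [v_3] − [v_2].
The 4×6 boundary matrix has rank 3 and Smith normal form diag(1,1,1).

∂_2: C_2 → C_1 maps a triangle to the signed sum of its edges. For instance
  ∂[v_0,v_1,v_3] = [v_1,v_3] − [v_0,v_3] + [v_0,v_1],
  ∂[v_0,v_1,v_2] = [v_1,v_2] − [v_0,v_2] + [v_0,v_1].
The 6×4 boundary matrix has rank 3 and Smith normal form diag(1,1,1).

From H_k ≅ ker(∂_k) / im(∂_{k+1}) we obtain:

  H_0: rank C_0 − rank ∂_1 = 4 − 3 = 1, and the invariant factors of ∂_1 are all 1, so H_0 = Z.
  H_1: rank ker ∂_1 − rank ∂_2 = (6 − 3) − 3 = 0, and the invariant factors of ∂_2 are all 1, so H_1 = 0.
  H_2: rank ker ∂_2 − rank ∂_3 = (4 − 3) − 0 = 1, and there is no ∂_3, so H_2 = Z.

As a check, the Euler characteristic is 4 − 6 + 4 = 2, which agrees with 1 − 0 + 1 = 2.
(K is a triangulation of the 2-sphere S^2.)

H_0 = Z,  H_1 = 0,  H_2 = Z.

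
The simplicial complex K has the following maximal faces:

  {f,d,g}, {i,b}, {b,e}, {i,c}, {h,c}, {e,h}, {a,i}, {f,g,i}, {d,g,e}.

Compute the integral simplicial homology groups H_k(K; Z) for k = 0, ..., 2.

H_0 ≅ Z,  H_1 ≅ Z^2,  H_2 = 0.

We work with the vertex ordering a < b < c < d < e < f < g < h < i. The simplices of K, each written with vertices in increasing order, are:

  0-simplices (9): a, b, c, d, e, f, g, h, i
  1-simplices (13): ai, be, bi, ch, ci, de, df, dg, eg, eh, fg, fi, gi
  2-simplices (3): deg, dfg, fgi

so the chain groups are C_0 ≅ Z^9, C_1 ≅ Z^13, C_2 ≅ Z^3.

The boundary map ∂_1: C_1 → C_0 sends each edge [p,q] (with p < q) to q − p.
The resulting 9×13 matrix has rank 8, and its Smith normal form has invariant factors (1,1,1,1,1,1,1,1).

Boundary ∂_2: C_2 → C_1 maps a triangle to the signed sum of its edges. For instance
  ∂dfg = fg − dg + df,
  ∂fgi = gi − fi + fg.
This gives a 13×3 integer matrix of rank 3; reducing to Smith normal form yields diagonal entries (1,1,1).

Now H_k = ker ∂_k / im ∂_{k+1}, so:

  H_0: rank C_0 − rank ∂_1 = 9 − 8 = 1, and the invariant factors of ∂_1 are all 1, so H_0 ≅ Z.
  H_1: rank ker ∂_1 − rank ∂_2 = (13 − 8) − 3 = 2, and the invariant factors of ∂_2 are all 1, so H_1 ≅ Z^2.
  H_2: rank ker ∂_2 − rank ∂_3 = (3 − 3) − 0 = 0, and there is no ∂_3, so H_2 ≅ 0.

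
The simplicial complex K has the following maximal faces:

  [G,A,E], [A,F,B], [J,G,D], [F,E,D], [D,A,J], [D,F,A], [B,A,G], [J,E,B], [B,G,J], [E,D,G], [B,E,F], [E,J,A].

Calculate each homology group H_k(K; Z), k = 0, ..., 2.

Take the total order A < B < D < E < F < G < J on the vertex set. Then K (dimension 2) consists of the simplices:

  0-simplices (7): A, B, D, E, F, G, J
  1-simplices (18): AB, AD, AE, AF, AG, AJ, BE, BF, BG, BJ, DE, DF, DG, DJ, EF, EG, EJ, GJ
  2-simplices (12): ABF, ABG, ADF, ADJ, AEG, AEJ, BEF, BEJ, BGJ, DEF, DEG, DGJ

Hence C_0 ≅ Z^7, C_1 ≅ Z^18, C_2 ≅ Z^12.

∂_1: C_1 → C_0 is given by ∂[p,q] = [q] − [p]. For instance
  ∂BE = E − B.
This gives a 7×18 integer matrix of rank 6; reducing to Smith normal form yields diagonal entries (1,1,1,1,1,1).

∂_2: C_2 → C_1 maps a triangle to the signed sum of its edges. For instance
  ∂DEF = EF − DF + DE,
  ∂BEJ = EJ − BJ + BE.
This gives a 18×12 integer matrix of rank 12; reducing to Smith normal form yields diagonal entries (1,1,1,1,1,1,1,1,1,1,1,2).

Reading off H_k = ker ∂_k / im ∂_{k+1}:

  H_0: rank C_0 − rank ∂_1 = 7 − 6 = 1, and the invariant factors of ∂_1 are all 1, so H_0 = Z.
  H_1: rank ker ∂_1 − rank ∂_2 = (18 − 6) − 12 = 0, and ∂_2 has invariant factor 2 > 1, so H_1 = Z/2Z.
  H_2: rank ker ∂_2 − rank ∂_3 = (12 − 12) − 0 = 0, and there is no ∂_3, so H_2 = 0.

H_0 ≅ Z,  H_1 ≅ Z/2Z,  H_2 = 0.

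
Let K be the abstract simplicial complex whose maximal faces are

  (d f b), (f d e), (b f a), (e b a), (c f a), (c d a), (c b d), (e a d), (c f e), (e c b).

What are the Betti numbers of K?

K has 6 vertices, 15 edges, 10 triangles.
rank ∂_0 = 0, rank ∂_1 = 5 ⇒ b_0 = 6 − 0 − 5 = 1; all invariant factors of ∂_1 are 1 so no torsion. So H_0 = Z.
rank ∂_1 = 5, rank ∂_2 = 10 ⇒ b_1 = 15 − 5 − 10 = 0; ∂_2 has invariant factor(s) [2] giving torsion. So H_1 = Z/2.
rank ∂_2 = 10, rank ∂_3 = 0 ⇒ b_2 = 10 − 10 − 0 = 0. So H_2 = 0.

b_0 = 1, b_1 = 0, b_2 = 0.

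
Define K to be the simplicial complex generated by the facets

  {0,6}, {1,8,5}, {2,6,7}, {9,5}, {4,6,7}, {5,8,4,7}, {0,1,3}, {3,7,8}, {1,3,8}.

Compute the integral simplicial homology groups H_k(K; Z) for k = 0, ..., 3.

H_0 ≅ Z,  H_1 ≅ Z,  H_2 = 0,  H_3 = 0.

Fix the vertex order 0 < 1 < 2 < 3 < 4 < 5 < 6 < 7 < 8 < 9 and write every simplex with vertices in increasing order. Then dim K = 3 and the simplices of K are:

  0-simplices (10): [0], [1], [2], [3], [4], [5], [6], [7], [8], [9]
  1-simplices (19): [0,1], [0,3], [0,6], [1,3], [1,5], [1,8], [2,6], [2,7], [3,7], [3,8], [4,5], [4,6], [4,7], [4,8], [5,7], [5,8], [5,9], [6,7], [7,8]
  2-simplices (10): [0,1,3], [1,3,8], [1,5,8], [2,6,7], [3,7,8], [4,5,7], [4,5,8], [4,6,7], [4,7,8], [5,7,8]
  3-simplices (1): [4,5,7,8]

giving chain groups C_0 ≅ Z^10, C_1 ≅ Z^19, C_2 ≅ Z^10, C_3 ≅ Z^1.

Boundary ∂_1: C_1 → C_0 maps an edge to its endpoints' difference, ∂[p,q] = q − p. For instance
  ∂[2,6] = [6] − [2].
The 10×19 boundary matrix has rank 9 and Smith normal form diag(1,1,1,1,1,1,1,1,1).

Boundary ∂_2: C_2 → C_1 acts by ∂[p,q,r] = [q,r] − [p,r] + [p,q]. For instance
  ∂[4,5,8] = [5,8] − [4,8] + [4,5],
  ∂[1,5,8] = [5,8] − [1,8] + [1,5].
This gives a 19×10 integer matrix of rank 9; reducing to Smith normal form yields diagonal entries (1,1,1,1,1,1,1,1,1).

∂_3: C_3 → C_2 sends each 3-simplex σ to the alternating sum Σ_i (−1)^i (σ with its i-th vertex removed). For instance
  ∂[4,5,7,8] = [5,7,8] − [4,7,8] + [4,5,8] − [4,5,7].
This gives a 10×1 integer matrix of rank 1; reducing to Smith normal form yields diagonal entries (1).

Computing H_k = (kernel of ∂_k) / (image of ∂_{k+1}):

  H_0: rank C_0 − rank ∂_1 = 10 − 9 = 1, and the invariant factors of ∂_1 are all 1, so H_0 ≅ Z.
  H_1: rank ker ∂_1 − rank ∂_2 = (19 − 9) − 9 = 1, and the invariant factors of ∂_2 are all 1, so H_1 ≅ Z.
  H_2: rank ker ∂_2 − rank ∂_3 = (10 − 9) − 1 = 0, and the invariant factors of ∂_3 are all 1, so H_2 ≅ 0.
  H_3: rank ker ∂_3 − rank ∂_4 = (1 − 1) − 0 = 0, and there is no ∂_4, so H_3 ≅ 0.

As a check, the Euler characteristic is 10 − 19 + 10 − 1 = 0, which agrees with 1 − 1 + 0 − 0 = 0.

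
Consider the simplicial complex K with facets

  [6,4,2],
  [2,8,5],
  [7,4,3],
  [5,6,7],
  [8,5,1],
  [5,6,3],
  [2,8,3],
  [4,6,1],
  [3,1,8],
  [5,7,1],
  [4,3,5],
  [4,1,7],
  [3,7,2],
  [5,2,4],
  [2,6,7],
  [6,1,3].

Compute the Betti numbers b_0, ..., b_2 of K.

Fix the vertex order 1 < 2 < 3 < 4 < 5 < 6 < 7 < 8 and write every simplex with vertices in increasing order. Then dim K = 2 and the simplices of K are:

  0-simplices (8): [1], [2], [3], [4], [5], [6], [7], [8]
  1-simplices (24): (24 of them)
  2-simplices (16): [1,3,6], [1,3,8], [1,4,6], [1,4,7], [1,5,7], [1,5,8], [2,3,7], [2,3,8], [2,4,5], [2,4,6], [2,5,8], [2,6,7], [3,4,5], [3,4,7], [3,5,6], [5,6,7]

Hence C_0 ≅ Z^8, C_1 ≅ Z^24, C_2 ≅ Z^16.

Boundary ∂_1: C_1 → C_0 maps an edge to its endpoints' difference, ∂[p,q] = q − p.
The resulting 8×24 matrix has rank 7, and its Smith normal form has invariant factors (1,1,1,1,1,1,1).

Boundary ∂_2: C_2 → C_1 sends each 2-simplex [p,q,r] to [q,r] − [p,r] + [p,q]. For instance
  ∂[3,4,5] = [4,5] − [3,5] + [3,4],
  ∂[2,4,6] = [4,6] − [2,6] + [2,4].
This gives a 24×16 integer matrix of rank 15; reducing to Smith normal form yields diagonal entries (1,1,1,1,1,1,1,1,1,1,1,1,1,1,1).

Now H_k = ker ∂_k / im ∂_{k+1}, so:

  H_0: rank C_0 − rank ∂_1 = 8 − 7 = 1, and the invariant factors of ∂_1 are all 1, so H_0 = Z.
  H_1: rank ker ∂_1 − rank ∂_2 = (24 − 7) − 15 = 2, and the invariant factors of ∂_2 are all 1, so H_1 = Z^2.
  H_2: rank ker ∂_2 − rank ∂_3 = (16 − 15) − 0 = 1, and there is no ∂_3, so H_2 = Z.

(K is a triangulation of the torus T^2.)

Hence the Betti numbers are b_0 = 1, b_1 = 2, b_2 = 1.

b_0 = 1, b_1 = 2, b_2 = 1.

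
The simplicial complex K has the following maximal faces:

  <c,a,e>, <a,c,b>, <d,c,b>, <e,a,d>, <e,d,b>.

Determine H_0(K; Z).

We work with the vertex ordering a < b < c < d < e. The simplices of K, each written with vertices in increasing order, are:

  0-simplices (5): a, b, c, d, e
  1-simplices (10): ab, ac, ad, ae, bc, bd, be, cd, ce, de
  2-simplices (5): abc, ace, ade, bcd, bde

Hence C_0 ≅ Z^5, C_1 ≅ Z^10, C_2 ≅ Z^5.

Boundary ∂_1: C_1 → C_0 maps an edge to its endpoints' difference, ∂[p,q] = q − p.
As a 5×10 matrix over Z this has rank 4, with invariant factors (1,1,1,1).

∂_2: C_2 → C_1 maps a triangle to the signed sum of its edges. For instance
  ∂ace = ce − ae + ac,
  ∂bcd = cd − bd + bc.
The resulting 10×5 matrix has rank 5, and its Smith normal form has invariant factors (1,1,1,1,1).

Computing H_k = (kernel of ∂_k) / (image of ∂_{k+1}):

  H_0: rank C_0 − rank ∂_1 = 5 − 4 = 1, and the invariant factors of ∂_1 are all 1, so H_0 = Z.

H_0 = Z.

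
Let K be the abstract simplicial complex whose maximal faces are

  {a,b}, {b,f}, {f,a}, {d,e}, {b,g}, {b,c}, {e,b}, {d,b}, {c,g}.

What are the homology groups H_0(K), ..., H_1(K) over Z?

Take the total order a < b < c < d < e < f < g on the vertex set. Then K (dimension 1) consists of the simplices:

  0-simplices (7): a, b, c, d, e, f, g
  1-simplices (9): ab, af, bc, bd, be, bf, bg, cg, de

so the chain groups are C_0 ≅ Z^7, C_1 ≅ Z^9.

Boundary ∂_1: C_1 → C_0 is given by ∂[p,q] = [q] − [p]. For instance
  ∂ab = b − a.
The 7×9 boundary matrix has rank 6 and Smith normal form diag(1,1,1,1,1,1).

Now H_k = ker ∂_k / im ∂_{k+1}, so:

  H_0: rank C_0 − rank ∂_1 = 7 − 6 = 1, and the invariant factors of ∂_1 are all 1, so H_0 = Z.
  H_1: rank ker ∂_1 − rank ∂_2 = (9 − 6) − 0 = 3, and there is no ∂_2, so H_1 = Z^3.

H_0 = Z,  H_1 = Z^3.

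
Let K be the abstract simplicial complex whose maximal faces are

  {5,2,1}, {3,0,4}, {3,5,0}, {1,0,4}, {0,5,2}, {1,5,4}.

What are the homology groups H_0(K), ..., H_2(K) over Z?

H_0 = Z,  H_1 = Z,  H_2 = 0.

We work with the vertex ordering 0 < 1 < 2 < 3 < 4 < 5. The simplices of K, each written with vertices in increasing order, are:

  0-simplices (6): [0], [1], [2], [3], [4], [5]
  1-simplices (12): [0,1], [0,2], [0,3], [0,4], [0,5], [1,2], [1,4], [1,5], [2,5], [3,4], [3,5], [4,5]
  2-simplices (6): [0,1,4], [0,2,5], [0,3,4], [0,3,5], [1,2,5], [1,4,5]

so the chain groups are C_0 ≅ Z^6, C_1 ≅ Z^12, C_2 ≅ Z^6.

The boundary map ∂_1: C_1 → C_0 sends each edge [p,q] (with p < q) to q − p. For instance
  ∂[3,4] = [4] − [3].
As a 6×12 matrix over Z this has rank 5, with invariant factors (1,1,1,1,1).

∂_2: C_2 → C_1 sends each 2-simplex [p,q,r] to [q,r] − [p,r] + [p,q]. For instance
  ∂[1,2,5] = [2,5] − [1,5] + [1,2],
  ∂[0,3,5] = [3,5] − [0,5] + [0,3].
As a 12×6 matrix over Z this has rank 6, with invariant factors (1,1,1,1,1,1).

From H_k ≅ ker(∂_k) / im(∂_{k+1}) we obtain:

  H_0: rank C_0 − rank ∂_1 = 6 − 5 = 1, and the invariant factors of ∂_1 are all 1, so H_0 = Z.
  H_1: rank ker ∂_1 − rank ∂_2 = (12 − 5) − 6 = 1, and the invariant factors of ∂_2 are all 1, so H_1 = Z.
  H_2: rank ker ∂_2 − rank ∂_3 = (6 − 6) − 0 = 0, and there is no ∂_3, so H_2 = 0.

(K is a triangulation of the cylinder S^1 x I.)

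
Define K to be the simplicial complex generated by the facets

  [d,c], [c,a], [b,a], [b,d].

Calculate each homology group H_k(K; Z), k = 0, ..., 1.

H_0 = Z,  H_1 = Z.

Take the total order a < b < c < d on the vertex set. Then K (dimension 1) consists of the simplices:

  0-simplices (4): a, b, c, d
  1-simplices (4): ab, ac, bd, cd

Hence C_0 ≅ Z^4, C_1 ≅ Z^4.

The boundary map ∂_1: C_1 → C_0 is given by ∂[p,q] = [q] − [p].
As a 4×4 matrix over Z this has rank 3, with invariant factors (1,1,1).

Computing H_k = (kernel of ∂_k) / (image of ∂_{k+1}):

  H_0: rank C_0 − rank ∂_1 = 4 − 3 = 1, and the invariant factors of ∂_1 are all 1, so H_0 ≅ Z.
  H_1: rank ker ∂_1 − rank ∂_2 = (4 − 3) − 0 = 1, and there is no ∂_2, so H_1 ≅ Z.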